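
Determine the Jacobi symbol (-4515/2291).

Reduce the numerator: -4515 ≡ 67 (mod 2291), so (-4515/2291) = (67/2291).
Both 67 ≡ 3 and 2291 ≡ 3 (mod 4), so reciprocity gives (67/2291) = -(2291/67). Reduce: 2291 ≡ 13 (mod 67). Now have -(13/67).
13 ≡ 1 (mod 4), so quadratic reciprocity gives (13/67) = (67/13). Reduce: 67 ≡ 2 (mod 13). Now have -(2/13).
Factor out 2: 2 = 2. Since 13 ≡ 5 (mod 8), (2/13) = -1. Now have (1/13).
(1/13) = 1. Collecting the sign factors: 1.

1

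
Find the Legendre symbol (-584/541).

1

(-584/541)
  = (584/541)    [541 ≡ 1 mod 4 ⇒ (-1/541) = +1]
  = (43/541)    [584 ≡ 43 mod 541]
  = (541/43)    [QR: 541 ≡ 1 mod 4, sign kept]
  = (25/43)    [541 ≡ 25 mod 43]
  = (43/25)    [QR: 25 ≡ 1 mod 4, sign kept]
  = (18/25)    [43 ≡ 18 mod 25]
  = (9/25)    [25 ≡ 1 mod 8 ⇒ (2/25) = +1]
  = (25/9)    [QR: 9 ≡ 1 mod 4, sign kept]
  = (7/9)    [25 ≡ 7 mod 9]
  = (9/7)    [QR: 9 ≡ 1 mod 4, sign kept]
  = (2/7)    [9 ≡ 2 mod 7]
  = (1/7)    [7 ≡ 7 mod 8 ⇒ (2/7) = +1]
  = 1    [(1/7) = 1]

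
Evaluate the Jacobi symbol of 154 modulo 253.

0

(154/253)
  = -(77/253)    [253 ≡ 5 mod 8 ⇒ (2/253) = -1]
  = -(253/77)    [QR: 77 ≡ 1 mod 4, sign kept]
  = -(22/77)    [253 ≡ 22 mod 77]
  = (11/77)    [77 ≡ 5 mod 8 ⇒ (2/77) = -1]
  = (77/11)    [QR: 77 ≡ 1 mod 4, sign kept]
  = (0/11)    [77 ≡ 0 mod 11]
  = 0    [numerator 0, gcd > 1]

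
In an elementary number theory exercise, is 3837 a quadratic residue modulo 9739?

(3837/9739)
  = (9739/3837)    [QR: 3837 ≡ 1 mod 4, sign kept]
  = (2065/3837)    [9739 ≡ 2065 mod 3837]
  = (3837/2065)    [QR: 2065 ≡ 1 mod 4, sign kept]
  = (1772/2065)    [3837 ≡ 1772 mod 2065]
  = (443/2065)    [2065 ≡ 1 mod 8 ⇒ (2/2065)^2 = +1]
  = (2065/443)    [QR: 2065 ≡ 1 mod 4, sign kept]
  = (293/443)    [2065 ≡ 293 mod 443]
  = (443/293)    [QR: 293 ≡ 1 mod 4, sign kept]
  = (150/293)    [443 ≡ 150 mod 293]
  = -(75/293)    [293 ≡ 5 mod 8 ⇒ (2/293) = -1]
  = -(293/75)    [QR: 293 ≡ 1 mod 4, sign kept]
  = -(68/75)    [293 ≡ 68 mod 75]
  = -(17/75)    [75 ≡ 3 mod 8 ⇒ (2/75)^2 = +1]
  = -(75/17)    [QR: 17 ≡ 1 mod 4, sign kept]
  = -(7/17)    [75 ≡ 7 mod 17]
  = -(17/7)    [QR: 17 ≡ 1 mod 4, sign kept]
  = -(3/7)    [17 ≡ 3 mod 7]
  = (7/3)    [QR: both ≡ 3 mod 4, sign flips]
  = (1/3)    [7 ≡ 1 mod 3]
  = 1    [(1/3) = 1]
The Legendre symbol is 1, so x^2 ≡ 3837 (mod 9739) has solution.

yes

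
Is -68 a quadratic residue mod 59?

(-68|59)
  = -(68|59)    [59 ≡ 3 mod 4 ⇒ (-1|59) = -1]
  = -(9|59)    [68 ≡ 9 mod 59]
  = -(59|9)    [QR: 9 ≡ 1 mod 4, sign kept]
  = -(5|9)    [59 ≡ 5 mod 9]
  = -(9|5)    [QR: 5 ≡ 1 mod 4, sign kept]
  = -(4|5)    [9 ≡ 4 mod 5]
  = -(1|5)    [5 ≡ 5 mod 8 ⇒ (2|5)^2 = +1]
  = -1    [(1|5) = 1]
(-68|59) = -1, and 59 is prime, so -68 is not a quadratic residue mod 59.

no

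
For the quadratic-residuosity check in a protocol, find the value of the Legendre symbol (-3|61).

(-3|61)
  = (3|61)    [61 ≡ 1 mod 4 ⇒ (-1|61) = +1]
  = (61|3)    [QR: 61 ≡ 1 mod 4, sign kept]
  = (1|3)    [61 ≡ 1 mod 3]
  = 1    [(1|3) = 1]

1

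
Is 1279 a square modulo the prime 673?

no

(1279/673)
  = (606/673)    [1279 ≡ 606 mod 673]
  = (303/673)    [673 ≡ 1 mod 8 ⇒ (2/673) = +1]
  = (673/303)    [QR: 673 ≡ 1 mod 4, sign kept]
  = (67/303)    [673 ≡ 67 mod 303]
  = -(303/67)    [QR: both ≡ 3 mod 4, sign flips]
  = -(35/67)    [303 ≡ 35 mod 67]
  = (67/35)    [QR: both ≡ 3 mod 4, sign flips]
  = (32/35)    [67 ≡ 32 mod 35]
  = -(1/35)    [35 ≡ 3 mod 8 ⇒ (2/35)^5 = -1]
  = -1    [(1/35) = 1]
(1279/673) = -1, and 673 is prime, so 1279 is not a quadratic residue mod 673.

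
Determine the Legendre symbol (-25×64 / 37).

By multiplicativity, (-25·64 / 37) = (-25 / 37)·(64 / 37).
First factor (-25 / 37):
Reduce the numerator: -25 ≡ 12 (mod 37), so (-25 / 37) = (12 / 37).
Factor out 2: 12 = 2^2·3. Since 37 ≡ 5 (mod 8), (2 / 37) = -1, and (2 / 37)^2 = +1. Now have (3 / 37).
37 ≡ 1 (mod 4), so quadratic reciprocity gives (3 / 37) = (37 / 3). Reduce: 37 ≡ 1 (mod 3). Now have (1 / 3).
(1 / 3) = 1. Collecting the sign factors: 1.
Second factor (64 / 37):
Reduce the numerator: 64 ≡ 27 (mod 37), so (64 / 37) = (27 / 37).
37 ≡ 1 (mod 4), so quadratic reciprocity gives (27 / 37) = (37 / 27). Reduce: 37 ≡ 10 (mod 27). Now have (10 / 27).
Factor out 2: 10 = 2·5. Since 27 ≡ 3 (mod 8), (2 / 27) = -1. Now have -(5 / 27).
5 ≡ 1 (mod 4), so quadratic reciprocity gives (5 / 27) = (27 / 5). Reduce: 27 ≡ 2 (mod 5). Now have -(2 / 5).
Factor out 2: 2 = 2. Since 5 ≡ 5 (mod 8), (2 / 5) = -1. Now have (1 / 5).
(1 / 5) = 1. Collecting the sign factors: 1.
Product: (1)·(1) = 1.

1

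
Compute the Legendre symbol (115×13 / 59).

1

By multiplicativity, (115·13 / 59) = (115 / 59)·(13 / 59).
First factor (115 / 59):
Reduce the numerator: 115 ≡ 56 (mod 59), so (115 / 59) = (56 / 59).
Factor out 2: 56 = 2^3·7. Since 59 ≡ 3 (mod 8), (2 / 59) = -1, and (2 / 59)^3 = -1. Now have -(7 / 59).
Both 7 ≡ 3 and 59 ≡ 3 (mod 4), so reciprocity gives (7 / 59) = -(59 / 7). Reduce: 59 ≡ 3 (mod 7). Now have (3 / 7).
Both 3 ≡ 3 and 7 ≡ 3 (mod 4), so reciprocity gives (3 / 7) = -(7 / 3). Reduce: 7 ≡ 1 (mod 3). Now have -(1 / 3).
(1 / 3) = 1. Collecting the sign factors: -1.
Second factor (13 / 59):
13 ≡ 1 (mod 4), so quadratic reciprocity gives (13 / 59) = (59 / 13). Reduce: 59 ≡ 7 (mod 13). Now have (7 / 13).
13 ≡ 1 (mod 4), so quadratic reciprocity gives (7 / 13) = (13 / 7). Reduce: 13 ≡ 6 (mod 7). Now have (6 / 7).
Factor out 2: 6 = 2·3. Since 7 ≡ 7 (mod 8), (2 / 7) = +1. Now have (3 / 7).
Both 3 ≡ 3 and 7 ≡ 3 (mod 4), so reciprocity gives (3 / 7) = -(7 / 3). Reduce: 7 ≡ 1 (mod 3). Now have -(1 / 3).
(1 / 3) = 1. Collecting the sign factors: -1.
Product: (-1)·(-1) = 1.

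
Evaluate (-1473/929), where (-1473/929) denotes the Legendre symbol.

Reduce the numerator: -1473 ≡ 385 (mod 929), so (-1473/929) = (385/929).
385 ≡ 1 (mod 4), so quadratic reciprocity gives (385/929) = (929/385). Reduce: 929 ≡ 159 (mod 385). Now have (159/385).
385 ≡ 1 (mod 4), so quadratic reciprocity gives (159/385) = (385/159). Reduce: 385 ≡ 67 (mod 159). Now have (67/159).
Both 67 ≡ 3 and 159 ≡ 3 (mod 4), so reciprocity gives (67/159) = -(159/67). Reduce: 159 ≡ 25 (mod 67). Now have -(25/67).
25 ≡ 1 (mod 4), so quadratic reciprocity gives (25/67) = (67/25). Reduce: 67 ≡ 17 (mod 25). Now have -(17/25).
17 ≡ 1 (mod 4), so quadratic reciprocity gives (17/25) = (25/17). Reduce: 25 ≡ 8 (mod 17). Now have -(8/17).
Factor out 2: 8 = 2^3. Since 17 ≡ 1 (mod 8), (2/17) = +1, and (2/17)^3 = +1. Now have -(1/17).
(1/17) = 1. Collecting the sign factors: -1.

-1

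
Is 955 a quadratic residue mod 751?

(955/751)
  = (204/751)    [955 ≡ 204 mod 751]
  = (51/751)    [751 ≡ 7 mod 8 ⇒ (2/751)^2 = +1]
  = -(751/51)    [QR: both ≡ 3 mod 4, sign flips]
  = -(37/51)    [751 ≡ 37 mod 51]
  = -(51/37)    [QR: 37 ≡ 1 mod 4, sign kept]
  = -(14/37)    [51 ≡ 14 mod 37]
  = (7/37)    [37 ≡ 5 mod 8 ⇒ (2/37) = -1]
  = (37/7)    [QR: 37 ≡ 1 mod 4, sign kept]
  = (2/7)    [37 ≡ 2 mod 7]
  = (1/7)    [7 ≡ 7 mod 8 ⇒ (2/7) = +1]
  = 1    [(1/7) = 1]
The Legendre symbol is 1, so x^2 ≡ 955 (mod 751) has solution.

yes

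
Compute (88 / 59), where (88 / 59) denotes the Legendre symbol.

1

(88 / 59)
  = (29 / 59)    [88 ≡ 29 mod 59]
  = (59 / 29)    [QR: 29 ≡ 1 mod 4, sign kept]
  = (1 / 29)    [59 ≡ 1 mod 29]
  = 1    [(1 / 29) = 1]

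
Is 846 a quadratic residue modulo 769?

yes

Reduce the numerator: 846 ≡ 77 (mod 769), so (846/769) = (77/769).
77 ≡ 1 (mod 4), so quadratic reciprocity gives (77/769) = (769/77). Reduce: 769 ≡ 76 (mod 77). Now have (76/77).
Factor out 2: 76 = 2^2·19. Since 77 ≡ 5 (mod 8), (2/77) = -1, and (2/77)^2 = +1. Now have (19/77).
77 ≡ 1 (mod 4), so quadratic reciprocity gives (19/77) = (77/19). Reduce: 77 ≡ 1 (mod 19). Now have (1/19).
(1/19) = 1. Collecting the sign factors: 1.
The Legendre symbol is 1, so x^2 ≡ 846 (mod 769) has solution.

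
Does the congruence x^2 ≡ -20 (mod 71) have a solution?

Pull out -1: (-20/71) = (-1/71)·(20/71). Since 71 ≡ 3 (mod 4), (-1/71) = -1. Now have -(20/71).
Factor out 2: 20 = 2^2·5. Since 71 ≡ 7 (mod 8), (2/71) = +1, and (2/71)^2 = +1. Now have -(5/71).
5 ≡ 1 (mod 4), so quadratic reciprocity gives (5/71) = (71/5). Reduce: 71 ≡ 1 (mod 5). Now have -(1/5).
(1/5) = 1. Collecting the sign factors: -1.
The Legendre symbol is -1, so x^2 ≡ -20 (mod 71) has no solution.

no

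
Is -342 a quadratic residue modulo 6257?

(-342|6257)
  = (342|6257)    [6257 ≡ 1 mod 4 ⇒ (-1|6257) = +1]
  = (171|6257)    [6257 ≡ 1 mod 8 ⇒ (2|6257) = +1]
  = (6257|171)    [QR: 6257 ≡ 1 mod 4, sign kept]
  = (101|171)    [6257 ≡ 101 mod 171]
  = (171|101)    [QR: 101 ≡ 1 mod 4, sign kept]
  = (70|101)    [171 ≡ 70 mod 101]
  = -(35|101)    [101 ≡ 5 mod 8 ⇒ (2|101) = -1]
  = -(101|35)    [QR: 101 ≡ 1 mod 4, sign kept]
  = -(31|35)    [101 ≡ 31 mod 35]
  = (35|31)    [QR: both ≡ 3 mod 4, sign flips]
  = (4|31)    [35 ≡ 4 mod 31]
  = (1|31)    [31 ≡ 7 mod 8 ⇒ (2|31)^2 = +1]
  = 1    [(1|31) = 1]
The Legendre symbol is 1, so x^2 ≡ -342 (mod 6257) has solution.

yes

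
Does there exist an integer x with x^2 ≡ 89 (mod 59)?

no

(89/59)
  = (30/59)    [89 ≡ 30 mod 59]
  = -(15/59)    [59 ≡ 3 mod 8 ⇒ (2/59) = -1]
  = (59/15)    [QR: both ≡ 3 mod 4, sign flips]
  = (14/15)    [59 ≡ 14 mod 15]
  = (7/15)    [15 ≡ 7 mod 8 ⇒ (2/15) = +1]
  = -(15/7)    [QR: both ≡ 3 mod 4, sign flips]
  = -(1/7)    [15 ≡ 1 mod 7]
  = -1    [(1/7) = 1]
The Legendre symbol is -1, so x^2 ≡ 89 (mod 59) has no solution.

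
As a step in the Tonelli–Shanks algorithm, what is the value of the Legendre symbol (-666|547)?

-1

Reduce the numerator: -666 ≡ 428 (mod 547), so (-666|547) = (428|547).
Factor out 2: 428 = 2^2·107. Since 547 ≡ 3 (mod 8), (2|547) = -1, and (2|547)^2 = +1. Now have (107|547).
Both 107 ≡ 3 and 547 ≡ 3 (mod 4), so reciprocity gives (107|547) = -(547|107). Reduce: 547 ≡ 12 (mod 107). Now have -(12|107).
Factor out 2: 12 = 2^2·3. Since 107 ≡ 3 (mod 8), (2|107) = -1, and (2|107)^2 = +1. Now have -(3|107).
Both 3 ≡ 3 and 107 ≡ 3 (mod 4), so reciprocity gives (3|107) = -(107|3). Reduce: 107 ≡ 2 (mod 3). Now have (2|3).
Factor out 2: 2 = 2. Since 3 ≡ 3 (mod 8), (2|3) = -1. Now have -(1|3).
(1|3) = 1. Collecting the sign factors: -1.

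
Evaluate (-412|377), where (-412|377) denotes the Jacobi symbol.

Reduce the numerator: -412 ≡ 342 (mod 377), so (-412|377) = (342|377).
Factor out 2: 342 = 2·171. Since 377 ≡ 1 (mod 8), (2|377) = +1. Now have (171|377).
377 ≡ 1 (mod 4), so quadratic reciprocity gives (171|377) = (377|171). Reduce: 377 ≡ 35 (mod 171). Now have (35|171).
Both 35 ≡ 3 and 171 ≡ 3 (mod 4), so reciprocity gives (35|171) = -(171|35). Reduce: 171 ≡ 31 (mod 35). Now have -(31|35).
Both 31 ≡ 3 and 35 ≡ 3 (mod 4), so reciprocity gives (31|35) = -(35|31). Reduce: 35 ≡ 4 (mod 31). Now have (4|31).
Factor out 2: 4 = 2^2. Since 31 ≡ 7 (mod 8), (2|31) = +1, and (2|31)^2 = +1. Now have (1|31).
(1|31) = 1. Collecting the sign factors: 1.

1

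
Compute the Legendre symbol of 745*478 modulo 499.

By multiplicativity, (745·478/499) = (745/499)·(478/499).
First factor (745/499):
Reduce the numerator: 745 ≡ 246 (mod 499), so (745/499) = (246/499).
Factor out 2: 246 = 2·123. Since 499 ≡ 3 (mod 8), (2/499) = -1. Now have -(123/499).
Both 123 ≡ 3 and 499 ≡ 3 (mod 4), so reciprocity gives (123/499) = -(499/123). Reduce: 499 ≡ 7 (mod 123). Now have (7/123).
Both 7 ≡ 3 and 123 ≡ 3 (mod 4), so reciprocity gives (7/123) = -(123/7). Reduce: 123 ≡ 4 (mod 7). Now have -(4/7).
Factor out 2: 4 = 2^2. Since 7 ≡ 7 (mod 8), (2/7) = +1, and (2/7)^2 = +1. Now have -(1/7).
(1/7) = 1. Collecting the sign factors: -1.
Second factor (478/499):
Factor out 2: 478 = 2·239. Since 499 ≡ 3 (mod 8), (2/499) = -1. Now have -(239/499).
Both 239 ≡ 3 and 499 ≡ 3 (mod 4), so reciprocity gives (239/499) = -(499/239). Reduce: 499 ≡ 21 (mod 239). Now have (21/239).
21 ≡ 1 (mod 4), so quadratic reciprocity gives (21/239) = (239/21). Reduce: 239 ≡ 8 (mod 21). Now have (8/21).
Factor out 2: 8 = 2^3. Since 21 ≡ 5 (mod 8), (2/21) = -1, and (2/21)^3 = -1. Now have -(1/21).
(1/21) = 1. Collecting the sign factors: -1.
Product: (-1)·(-1) = 1.

1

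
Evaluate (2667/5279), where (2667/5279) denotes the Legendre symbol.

(2667/5279)
  = -(5279/2667)    [QR: both ≡ 3 mod 4, sign flips]
  = -(2612/2667)    [5279 ≡ 2612 mod 2667]
  = -(653/2667)    [2667 ≡ 3 mod 8 ⇒ (2/2667)^2 = +1]
  = -(2667/653)    [QR: 653 ≡ 1 mod 4, sign kept]
  = -(55/653)    [2667 ≡ 55 mod 653]
  = -(653/55)    [QR: 653 ≡ 1 mod 4, sign kept]
  = -(48/55)    [653 ≡ 48 mod 55]
  = -(3/55)    [55 ≡ 7 mod 8 ⇒ (2/55)^4 = +1]
  = (55/3)    [QR: both ≡ 3 mod 4, sign flips]
  = (1/3)    [55 ≡ 1 mod 3]
  = 1    [(1/3) = 1]

1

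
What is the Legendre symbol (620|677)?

Factor out 2: 620 = 2^2·155. Since 677 ≡ 5 (mod 8), (2|677) = -1, and (2|677)^2 = +1. Now have (155|677).
677 ≡ 1 (mod 4), so quadratic reciprocity gives (155|677) = (677|155). Reduce: 677 ≡ 57 (mod 155). Now have (57|155).
57 ≡ 1 (mod 4), so quadratic reciprocity gives (57|155) = (155|57). Reduce: 155 ≡ 41 (mod 57). Now have (41|57).
41 ≡ 1 (mod 4), so quadratic reciprocity gives (41|57) = (57|41). Reduce: 57 ≡ 16 (mod 41). Now have (16|41).
Factor out 2: 16 = 2^4. Since 41 ≡ 1 (mod 8), (2|41) = +1, and (2|41)^4 = +1. Now have (1|41).
(1|41) = 1. Collecting the sign factors: 1.

1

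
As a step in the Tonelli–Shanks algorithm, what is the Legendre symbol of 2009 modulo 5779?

1

(2009/5779)
  = (5779/2009)    [QR: 2009 ≡ 1 mod 4, sign kept]
  = (1761/2009)    [5779 ≡ 1761 mod 2009]
  = (2009/1761)    [QR: 1761 ≡ 1 mod 4, sign kept]
  = (248/1761)    [2009 ≡ 248 mod 1761]
  = (31/1761)    [1761 ≡ 1 mod 8 ⇒ (2/1761)^3 = +1]
  = (1761/31)    [QR: 1761 ≡ 1 mod 4, sign kept]
  = (25/31)    [1761 ≡ 25 mod 31]
  = (31/25)    [QR: 25 ≡ 1 mod 4, sign kept]
  = (6/25)    [31 ≡ 6 mod 25]
  = (3/25)    [25 ≡ 1 mod 8 ⇒ (2/25) = +1]
  = (25/3)    [QR: 25 ≡ 1 mod 4, sign kept]
  = (1/3)    [25 ≡ 1 mod 3]
  = 1    [(1/3) = 1]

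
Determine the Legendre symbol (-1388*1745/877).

1

By multiplicativity, (-1388·1745/877) = (-1388/877)·(1745/877).
First factor (-1388/877):
Reduce the numerator: -1388 ≡ 366 (mod 877), so (-1388/877) = (366/877).
Factor out 2: 366 = 2·183. Since 877 ≡ 5 (mod 8), (2/877) = -1. Now have -(183/877).
877 ≡ 1 (mod 4), so quadratic reciprocity gives (183/877) = (877/183). Reduce: 877 ≡ 145 (mod 183). Now have -(145/183).
145 ≡ 1 (mod 4), so quadratic reciprocity gives (145/183) = (183/145). Reduce: 183 ≡ 38 (mod 145). Now have -(38/145).
Factor out 2: 38 = 2·19. Since 145 ≡ 1 (mod 8), (2/145) = +1. Now have -(19/145).
145 ≡ 1 (mod 4), so quadratic reciprocity gives (19/145) = (145/19). Reduce: 145 ≡ 12 (mod 19). Now have -(12/19).
Factor out 2: 12 = 2^2·3. Since 19 ≡ 3 (mod 8), (2/19) = -1, and (2/19)^2 = +1. Now have -(3/19).
Both 3 ≡ 3 and 19 ≡ 3 (mod 4), so reciprocity gives (3/19) = -(19/3). Reduce: 19 ≡ 1 (mod 3). Now have (1/3).
(1/3) = 1. Collecting the sign factors: 1.
Second factor (1745/877):
Reduce the numerator: 1745 ≡ 868 (mod 877), so (1745/877) = (868/877).
Factor out 2: 868 = 2^2·217. Since 877 ≡ 5 (mod 8), (2/877) = -1, and (2/877)^2 = +1. Now have (217/877).
217 ≡ 1 (mod 4), so quadratic reciprocity gives (217/877) = (877/217). Reduce: 877 ≡ 9 (mod 217). Now have (9/217).
9 ≡ 1 (mod 4), so quadratic reciprocity gives (9/217) = (217/9). Reduce: 217 ≡ 1 (mod 9). Now have (1/9).
(1/9) = 1. Collecting the sign factors: 1.
Product: (1)·(1) = 1.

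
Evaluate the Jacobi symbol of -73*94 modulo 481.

By multiplicativity, (-73·94 / 481) = (-73 / 481)·(94 / 481).
First factor (-73 / 481):
(-73 / 481)
  = (73 / 481)    [481 ≡ 1 mod 4 ⇒ (-1 / 481) = +1]
  = (481 / 73)    [QR: 73 ≡ 1 mod 4, sign kept]
  = (43 / 73)    [481 ≡ 43 mod 73]
  = (73 / 43)    [QR: 73 ≡ 1 mod 4, sign kept]
  = (30 / 43)    [73 ≡ 30 mod 43]
  = -(15 / 43)    [43 ≡ 3 mod 8 ⇒ (2 / 43) = -1]
  = (43 / 15)    [QR: both ≡ 3 mod 4, sign flips]
  = (13 / 15)    [43 ≡ 13 mod 15]
  = (15 / 13)    [QR: 13 ≡ 1 mod 4, sign kept]
  = (2 / 13)    [15 ≡ 2 mod 13]
  = -(1 / 13)    [13 ≡ 5 mod 8 ⇒ (2 / 13) = -1]
  = -1    [(1 / 13) = 1]
Second factor (94 / 481):
(94 / 481)
  = (47 / 481)    [481 ≡ 1 mod 8 ⇒ (2 / 481) = +1]
  = (481 / 47)    [QR: 481 ≡ 1 mod 4, sign kept]
  = (11 / 47)    [481 ≡ 11 mod 47]
  = -(47 / 11)    [QR: both ≡ 3 mod 4, sign flips]
  = -(3 / 11)    [47 ≡ 3 mod 11]
  = (11 / 3)    [QR: both ≡ 3 mod 4, sign flips]
  = (2 / 3)    [11 ≡ 2 mod 3]
  = -(1 / 3)    [3 ≡ 3 mod 8 ⇒ (2 / 3) = -1]
  = -1    [(1 / 3) = 1]
Product: (-1)·(-1) = 1.

1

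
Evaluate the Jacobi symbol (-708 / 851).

1

(-708 / 851)
  = (143 / 851)    [-708 ≡ 143 mod 851]
  = -(851 / 143)    [QR: both ≡ 3 mod 4, sign flips]
  = -(136 / 143)    [851 ≡ 136 mod 143]
  = -(17 / 143)    [143 ≡ 7 mod 8 ⇒ (2 / 143)^3 = +1]
  = -(143 / 17)    [QR: 17 ≡ 1 mod 4, sign kept]
  = -(7 / 17)    [143 ≡ 7 mod 17]
  = -(17 / 7)    [QR: 17 ≡ 1 mod 4, sign kept]
  = -(3 / 7)    [17 ≡ 3 mod 7]
  = (7 / 3)    [QR: both ≡ 3 mod 4, sign flips]
  = (1 / 3)    [7 ≡ 1 mod 3]
  = 1    [(1 / 3) = 1]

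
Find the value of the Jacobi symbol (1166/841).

1

Reduce the numerator: 1166 ≡ 325 (mod 841), so (1166/841) = (325/841).
325 ≡ 1 (mod 4), so quadratic reciprocity gives (325/841) = (841/325). Reduce: 841 ≡ 191 (mod 325). Now have (191/325).
325 ≡ 1 (mod 4), so quadratic reciprocity gives (191/325) = (325/191). Reduce: 325 ≡ 134 (mod 191). Now have (134/191).
Factor out 2: 134 = 2·67. Since 191 ≡ 7 (mod 8), (2/191) = +1. Now have (67/191).
Both 67 ≡ 3 and 191 ≡ 3 (mod 4), so reciprocity gives (67/191) = -(191/67). Reduce: 191 ≡ 57 (mod 67). Now have -(57/67).
57 ≡ 1 (mod 4), so quadratic reciprocity gives (57/67) = (67/57). Reduce: 67 ≡ 10 (mod 57). Now have -(10/57).
Factor out 2: 10 = 2·5. Since 57 ≡ 1 (mod 8), (2/57) = +1. Now have -(5/57).
5 ≡ 1 (mod 4), so quadratic reciprocity gives (5/57) = (57/5). Reduce: 57 ≡ 2 (mod 5). Now have -(2/5).
Factor out 2: 2 = 2. Since 5 ≡ 5 (mod 8), (2/5) = -1. Now have (1/5).
(1/5) = 1. Collecting the sign factors: 1.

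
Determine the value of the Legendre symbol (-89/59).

Reduce the numerator: -89 ≡ 29 (mod 59), so (-89/59) = (29/59).
29 ≡ 1 (mod 4), so quadratic reciprocity gives (29/59) = (59/29). Reduce: 59 ≡ 1 (mod 29). Now have (1/29).
(1/29) = 1. Collecting the sign factors: 1.

1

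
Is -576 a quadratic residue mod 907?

no

Reduce the numerator: -576 ≡ 331 (mod 907), so (-576|907) = (331|907).
Both 331 ≡ 3 and 907 ≡ 3 (mod 4), so reciprocity gives (331|907) = -(907|331). Reduce: 907 ≡ 245 (mod 331). Now have -(245|331).
245 ≡ 1 (mod 4), so quadratic reciprocity gives (245|331) = (331|245). Reduce: 331 ≡ 86 (mod 245). Now have -(86|245).
Factor out 2: 86 = 2·43. Since 245 ≡ 5 (mod 8), (2|245) = -1. Now have (43|245).
245 ≡ 1 (mod 4), so quadratic reciprocity gives (43|245) = (245|43). Reduce: 245 ≡ 30 (mod 43). Now have (30|43).
Factor out 2: 30 = 2·15. Since 43 ≡ 3 (mod 8), (2|43) = -1. Now have -(15|43).
Both 15 ≡ 3 and 43 ≡ 3 (mod 4), so reciprocity gives (15|43) = -(43|15). Reduce: 43 ≡ 13 (mod 15). Now have (13|15).
13 ≡ 1 (mod 4), so quadratic reciprocity gives (13|15) = (15|13). Reduce: 15 ≡ 2 (mod 13). Now have (2|13).
Factor out 2: 2 = 2. Since 13 ≡ 5 (mod 8), (2|13) = -1. Now have -(1|13).
(1|13) = 1. Collecting the sign factors: -1.
(-576|907) = -1, and 907 is prime, so -576 is not a quadratic residue mod 907.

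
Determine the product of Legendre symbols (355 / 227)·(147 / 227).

By multiplicativity, (355·147 / 227) = (355 / 227)·(147 / 227).
First factor (355 / 227):
Reduce the numerator: 355 ≡ 128 (mod 227), so (355 / 227) = (128 / 227).
Factor out 2: 128 = 2^7. Since 227 ≡ 3 (mod 8), (2 / 227) = -1, and (2 / 227)^7 = -1. Now have -(1 / 227).
(1 / 227) = 1. Collecting the sign factors: -1.
Second factor (147 / 227):
Both 147 ≡ 3 and 227 ≡ 3 (mod 4), so reciprocity gives (147 / 227) = -(227 / 147). Reduce: 227 ≡ 80 (mod 147). Now have -(80 / 147).
Factor out 2: 80 = 2^4·5. Since 147 ≡ 3 (mod 8), (2 / 147) = -1, and (2 / 147)^4 = +1. Now have -(5 / 147).
5 ≡ 1 (mod 4), so quadratic reciprocity gives (5 / 147) = (147 / 5). Reduce: 147 ≡ 2 (mod 5). Now have -(2 / 5).
Factor out 2: 2 = 2. Since 5 ≡ 5 (mod 8), (2 / 5) = -1. Now have (1 / 5).
(1 / 5) = 1. Collecting the sign factors: 1.
Product: (-1)·(1) = -1.

-1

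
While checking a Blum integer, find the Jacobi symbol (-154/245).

Reduce the numerator: -154 ≡ 91 (mod 245), so (-154/245) = (91/245).
245 ≡ 1 (mod 4), so quadratic reciprocity gives (91/245) = (245/91). Reduce: 245 ≡ 63 (mod 91). Now have (63/91).
Both 63 ≡ 3 and 91 ≡ 3 (mod 4), so reciprocity gives (63/91) = -(91/63). Reduce: 91 ≡ 28 (mod 63). Now have -(28/63).
Factor out 2: 28 = 2^2·7. Since 63 ≡ 7 (mod 8), (2/63) = +1, and (2/63)^2 = +1. Now have -(7/63).
Both 7 ≡ 3 and 63 ≡ 3 (mod 4), so reciprocity gives (7/63) = -(63/7). Reduce: 63 ≡ 0 (mod 7). Now have (0/7).
The numerator is now 0 with denominator 7 > 1: the symbol is 0.

0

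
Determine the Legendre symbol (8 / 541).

(8 / 541)
  = -(1 / 541)    [541 ≡ 5 mod 8 ⇒ (2 / 541)^3 = -1]
  = -1    [(1 / 541) = 1]

-1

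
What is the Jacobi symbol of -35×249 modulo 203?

By multiplicativity, (-35·249 / 203) = (-35 / 203)·(249 / 203).
First factor (-35 / 203):
Pull out -1: (-35 / 203) = (-1 / 203)·(35 / 203). Since 203 ≡ 3 (mod 4), (-1 / 203) = -1. Now have -(35 / 203).
Both 35 ≡ 3 and 203 ≡ 3 (mod 4), so reciprocity gives (35 / 203) = -(203 / 35). Reduce: 203 ≡ 28 (mod 35). Now have (28 / 35).
Factor out 2: 28 = 2^2·7. Since 35 ≡ 3 (mod 8), (2 / 35) = -1, and (2 / 35)^2 = +1. Now have (7 / 35).
Both 7 ≡ 3 and 35 ≡ 3 (mod 4), so reciprocity gives (7 / 35) = -(35 / 7). Reduce: 35 ≡ 0 (mod 7). Now have -(0 / 7).
The numerator is now 0 with denominator 7 > 1: the symbol is 0.
Second factor (249 / 203):
Reduce the numerator: 249 ≡ 46 (mod 203), so (249 / 203) = (46 / 203).
Factor out 2: 46 = 2·23. Since 203 ≡ 3 (mod 8), (2 / 203) = -1. Now have -(23 / 203).
Both 23 ≡ 3 and 203 ≡ 3 (mod 4), so reciprocity gives (23 / 203) = -(203 / 23). Reduce: 203 ≡ 19 (mod 23). Now have (19 / 23).
Both 19 ≡ 3 and 23 ≡ 3 (mod 4), so reciprocity gives (19 / 23) = -(23 / 19). Reduce: 23 ≡ 4 (mod 19). Now have -(4 / 19).
Factor out 2: 4 = 2^2. Since 19 ≡ 3 (mod 8), (2 / 19) = -1, and (2 / 19)^2 = +1. Now have -(1 / 19).
(1 / 19) = 1. Collecting the sign factors: -1.
Product: (0)·(-1) = 0.

0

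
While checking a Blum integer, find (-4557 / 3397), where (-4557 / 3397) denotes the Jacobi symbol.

1

(-4557 / 3397)
  = (2237 / 3397)    [-4557 ≡ 2237 mod 3397]
  = (3397 / 2237)    [QR: 2237 ≡ 1 mod 4, sign kept]
  = (1160 / 2237)    [3397 ≡ 1160 mod 2237]
  = -(145 / 2237)    [2237 ≡ 5 mod 8 ⇒ (2 / 2237)^3 = -1]
  = -(2237 / 145)    [QR: 145 ≡ 1 mod 4, sign kept]
  = -(62 / 145)    [2237 ≡ 62 mod 145]
  = -(31 / 145)    [145 ≡ 1 mod 8 ⇒ (2 / 145) = +1]
  = -(145 / 31)    [QR: 145 ≡ 1 mod 4, sign kept]
  = -(21 / 31)    [145 ≡ 21 mod 31]
  = -(31 / 21)    [QR: 21 ≡ 1 mod 4, sign kept]
  = -(10 / 21)    [31 ≡ 10 mod 21]
  = (5 / 21)    [21 ≡ 5 mod 8 ⇒ (2 / 21) = -1]
  = (21 / 5)    [QR: 5 ≡ 1 mod 4, sign kept]
  = (1 / 5)    [21 ≡ 1 mod 5]
  = 1    [(1 / 5) = 1]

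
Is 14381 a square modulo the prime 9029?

yes

(14381|9029)
  = (5352|9029)    [14381 ≡ 5352 mod 9029]
  = -(669|9029)    [9029 ≡ 5 mod 8 ⇒ (2|9029)^3 = -1]
  = -(9029|669)    [QR: 669 ≡ 1 mod 4, sign kept]
  = -(332|669)    [9029 ≡ 332 mod 669]
  = -(83|669)    [669 ≡ 5 mod 8 ⇒ (2|669)^2 = +1]
  = -(669|83)    [QR: 669 ≡ 1 mod 4, sign kept]
  = -(5|83)    [669 ≡ 5 mod 83]
  = -(83|5)    [QR: 5 ≡ 1 mod 4, sign kept]
  = -(3|5)    [83 ≡ 3 mod 5]
  = -(5|3)    [QR: 5 ≡ 1 mod 4, sign kept]
  = -(2|3)    [5 ≡ 2 mod 3]
  = (1|3)    [3 ≡ 3 mod 8 ⇒ (2|3) = -1]
  = 1    [(1|3) = 1]
The Legendre symbol is 1, so x^2 ≡ 14381 (mod 9029) has solution.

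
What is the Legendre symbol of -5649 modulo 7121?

Reduce the numerator: -5649 ≡ 1472 (mod 7121), so (-5649/7121) = (1472/7121).
Factor out 2: 1472 = 2^6·23. Since 7121 ≡ 1 (mod 8), (2/7121) = +1, and (2/7121)^6 = +1. Now have (23/7121).
7121 ≡ 1 (mod 4), so quadratic reciprocity gives (23/7121) = (7121/23). Reduce: 7121 ≡ 14 (mod 23). Now have (14/23).
Factor out 2: 14 = 2·7. Since 23 ≡ 7 (mod 8), (2/23) = +1. Now have (7/23).
Both 7 ≡ 3 and 23 ≡ 3 (mod 4), so reciprocity gives (7/23) = -(23/7). Reduce: 23 ≡ 2 (mod 7). Now have -(2/7).
Factor out 2: 2 = 2. Since 7 ≡ 7 (mod 8), (2/7) = +1. Now have -(1/7).
(1/7) = 1. Collecting the sign factors: -1.

-1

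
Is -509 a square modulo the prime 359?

(-509/359)
  = -(509/359)    [359 ≡ 3 mod 4 ⇒ (-1/359) = -1]
  = -(150/359)    [509 ≡ 150 mod 359]
  = -(75/359)    [359 ≡ 7 mod 8 ⇒ (2/359) = +1]
  = (359/75)    [QR: both ≡ 3 mod 4, sign flips]
  = (59/75)    [359 ≡ 59 mod 75]
  = -(75/59)    [QR: both ≡ 3 mod 4, sign flips]
  = -(16/59)    [75 ≡ 16 mod 59]
  = -(1/59)    [59 ≡ 3 mod 8 ⇒ (2/59)^4 = +1]
  = -1    [(1/59) = 1]
(-509/359) = -1, and 359 is prime, so -509 is not a quadratic residue mod 359.

no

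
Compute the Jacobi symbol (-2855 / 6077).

1

(-2855 / 6077)
  = (2855 / 6077)    [6077 ≡ 1 mod 4 ⇒ (-1 / 6077) = +1]
  = (6077 / 2855)    [QR: 6077 ≡ 1 mod 4, sign kept]
  = (367 / 2855)    [6077 ≡ 367 mod 2855]
  = -(2855 / 367)    [QR: both ≡ 3 mod 4, sign flips]
  = -(286 / 367)    [2855 ≡ 286 mod 367]
  = -(143 / 367)    [367 ≡ 7 mod 8 ⇒ (2 / 367) = +1]
  = (367 / 143)    [QR: both ≡ 3 mod 4, sign flips]
  = (81 / 143)    [367 ≡ 81 mod 143]
  = (143 / 81)    [QR: 81 ≡ 1 mod 4, sign kept]
  = (62 / 81)    [143 ≡ 62 mod 81]
  = (31 / 81)    [81 ≡ 1 mod 8 ⇒ (2 / 81) = +1]
  = (81 / 31)    [QR: 81 ≡ 1 mod 4, sign kept]
  = (19 / 31)    [81 ≡ 19 mod 31]
  = -(31 / 19)    [QR: both ≡ 3 mod 4, sign flips]
  = -(12 / 19)    [31 ≡ 12 mod 19]
  = -(3 / 19)    [19 ≡ 3 mod 8 ⇒ (2 / 19)^2 = +1]
  = (19 / 3)    [QR: both ≡ 3 mod 4, sign flips]
  = (1 / 3)    [19 ≡ 1 mod 3]
  = 1    [(1 / 3) = 1]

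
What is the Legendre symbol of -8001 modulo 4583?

(-8001 / 4583)
  = (1165 / 4583)    [-8001 ≡ 1165 mod 4583]
  = (4583 / 1165)    [QR: 1165 ≡ 1 mod 4, sign kept]
  = (1088 / 1165)    [4583 ≡ 1088 mod 1165]
  = (17 / 1165)    [1165 ≡ 5 mod 8 ⇒ (2 / 1165)^6 = +1]
  = (1165 / 17)    [QR: 17 ≡ 1 mod 4, sign kept]
  = (9 / 17)    [1165 ≡ 9 mod 17]
  = (17 / 9)    [QR: 9 ≡ 1 mod 4, sign kept]
  = (8 / 9)    [17 ≡ 8 mod 9]
  = (1 / 9)    [9 ≡ 1 mod 8 ⇒ (2 / 9)^3 = +1]
  = 1    [(1 / 9) = 1]

1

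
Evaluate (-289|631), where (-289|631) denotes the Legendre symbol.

(-289|631)
  = (342|631)    [-289 ≡ 342 mod 631]
  = (171|631)    [631 ≡ 7 mod 8 ⇒ (2|631) = +1]
  = -(631|171)    [QR: both ≡ 3 mod 4, sign flips]
  = -(118|171)    [631 ≡ 118 mod 171]
  = (59|171)    [171 ≡ 3 mod 8 ⇒ (2|171) = -1]
  = -(171|59)    [QR: both ≡ 3 mod 4, sign flips]
  = -(53|59)    [171 ≡ 53 mod 59]
  = -(59|53)    [QR: 53 ≡ 1 mod 4, sign kept]
  = -(6|53)    [59 ≡ 6 mod 53]
  = (3|53)    [53 ≡ 5 mod 8 ⇒ (2|53) = -1]
  = (53|3)    [QR: 53 ≡ 1 mod 4, sign kept]
  = (2|3)    [53 ≡ 2 mod 3]
  = -(1|3)    [3 ≡ 3 mod 8 ⇒ (2|3) = -1]
  = -1    [(1|3) = 1]

-1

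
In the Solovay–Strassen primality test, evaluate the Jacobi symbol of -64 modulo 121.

1

(-64|121)
  = (64|121)    [121 ≡ 1 mod 4 ⇒ (-1|121) = +1]
  = (1|121)    [121 ≡ 1 mod 8 ⇒ (2|121)^6 = +1]
  = 1    [(1|121) = 1]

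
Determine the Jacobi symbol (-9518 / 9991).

Pull out -1: (-9518 / 9991) = (-1 / 9991)·(9518 / 9991). Since 9991 ≡ 3 (mod 4), (-1 / 9991) = -1. Now have -(9518 / 9991).
Factor out 2: 9518 = 2·4759. Since 9991 ≡ 7 (mod 8), (2 / 9991) = +1. Now have -(4759 / 9991).
Both 4759 ≡ 3 and 9991 ≡ 3 (mod 4), so reciprocity gives (4759 / 9991) = -(9991 / 4759). Reduce: 9991 ≡ 473 (mod 4759). Now have (473 / 4759).
473 ≡ 1 (mod 4), so quadratic reciprocity gives (473 / 4759) = (4759 / 473). Reduce: 4759 ≡ 29 (mod 473). Now have (29 / 473).
29 ≡ 1 (mod 4), so quadratic reciprocity gives (29 / 473) = (473 / 29). Reduce: 473 ≡ 9 (mod 29). Now have (9 / 29).
9 ≡ 1 (mod 4), so quadratic reciprocity gives (9 / 29) = (29 / 9). Reduce: 29 ≡ 2 (mod 9). Now have (2 / 9).
Factor out 2: 2 = 2. Since 9 ≡ 1 (mod 8), (2 / 9) = +1. Now have (1 / 9).
(1 / 9) = 1. Collecting the sign factors: 1.

1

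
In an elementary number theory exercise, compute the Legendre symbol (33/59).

(33/59)
  = (59/33)    [QR: 33 ≡ 1 mod 4, sign kept]
  = (26/33)    [59 ≡ 26 mod 33]
  = (13/33)    [33 ≡ 1 mod 8 ⇒ (2/33) = +1]
  = (33/13)    [QR: 13 ≡ 1 mod 4, sign kept]
  = (7/13)    [33 ≡ 7 mod 13]
  = (13/7)    [QR: 13 ≡ 1 mod 4, sign kept]
  = (6/7)    [13 ≡ 6 mod 7]
  = (3/7)    [7 ≡ 7 mod 8 ⇒ (2/7) = +1]
  = -(7/3)    [QR: both ≡ 3 mod 4, sign flips]
  = -(1/3)    [7 ≡ 1 mod 3]
  = -1    [(1/3) = 1]

-1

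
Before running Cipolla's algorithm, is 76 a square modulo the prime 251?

no

Factor out 2: 76 = 2^2·19. Since 251 ≡ 3 (mod 8), (2/251) = -1, and (2/251)^2 = +1. Now have (19/251).
Both 19 ≡ 3 and 251 ≡ 3 (mod 4), so reciprocity gives (19/251) = -(251/19). Reduce: 251 ≡ 4 (mod 19). Now have -(4/19).
Factor out 2: 4 = 2^2. Since 19 ≡ 3 (mod 8), (2/19) = -1, and (2/19)^2 = +1. Now have -(1/19).
(1/19) = 1. Collecting the sign factors: -1.
(76/251) = -1, and 251 is prime, so 76 is not a quadratic residue mod 251.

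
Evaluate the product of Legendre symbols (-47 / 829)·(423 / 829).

By multiplicativity, (-47·423 / 829) = (-47 / 829)·(423 / 829).
First factor (-47 / 829):
(-47 / 829)
  = (47 / 829)    [829 ≡ 1 mod 4 ⇒ (-1 / 829) = +1]
  = (829 / 47)    [QR: 829 ≡ 1 mod 4, sign kept]
  = (30 / 47)    [829 ≡ 30 mod 47]
  = (15 / 47)    [47 ≡ 7 mod 8 ⇒ (2 / 47) = +1]
  = -(47 / 15)    [QR: both ≡ 3 mod 4, sign flips]
  = -(2 / 15)    [47 ≡ 2 mod 15]
  = -(1 / 15)    [15 ≡ 7 mod 8 ⇒ (2 / 15) = +1]
  = -1    [(1 / 15) = 1]
Second factor (423 / 829):
(423 / 829)
  = (829 / 423)    [QR: 829 ≡ 1 mod 4, sign kept]
  = (406 / 423)    [829 ≡ 406 mod 423]
  = (203 / 423)    [423 ≡ 7 mod 8 ⇒ (2 / 423) = +1]
  = -(423 / 203)    [QR: both ≡ 3 mod 4, sign flips]
  = -(17 / 203)    [423 ≡ 17 mod 203]
  = -(203 / 17)    [QR: 17 ≡ 1 mod 4, sign kept]
  = -(16 / 17)    [203 ≡ 16 mod 17]
  = -(1 / 17)    [17 ≡ 1 mod 8 ⇒ (2 / 17)^4 = +1]
  = -1    [(1 / 17) = 1]
Product: (-1)·(-1) = 1.

1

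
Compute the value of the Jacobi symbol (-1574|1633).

(-1574|1633)
  = (59|1633)    [-1574 ≡ 59 mod 1633]
  = (1633|59)    [QR: 1633 ≡ 1 mod 4, sign kept]
  = (40|59)    [1633 ≡ 40 mod 59]
  = -(5|59)    [59 ≡ 3 mod 8 ⇒ (2|59)^3 = -1]
  = -(59|5)    [QR: 5 ≡ 1 mod 4, sign kept]
  = -(4|5)    [59 ≡ 4 mod 5]
  = -(1|5)    [5 ≡ 5 mod 8 ⇒ (2|5)^2 = +1]
  = -1    [(1|5) = 1]

-1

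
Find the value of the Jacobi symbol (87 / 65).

(87 / 65)
  = (22 / 65)    [87 ≡ 22 mod 65]
  = (11 / 65)    [65 ≡ 1 mod 8 ⇒ (2 / 65) = +1]
  = (65 / 11)    [QR: 65 ≡ 1 mod 4, sign kept]
  = (10 / 11)    [65 ≡ 10 mod 11]
  = -(5 / 11)    [11 ≡ 3 mod 8 ⇒ (2 / 11) = -1]
  = -(11 / 5)    [QR: 5 ≡ 1 mod 4, sign kept]
  = -(1 / 5)    [11 ≡ 1 mod 5]
  = -1    [(1 / 5) = 1]

-1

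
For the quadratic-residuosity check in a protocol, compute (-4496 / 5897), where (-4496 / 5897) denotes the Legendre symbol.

Reduce the numerator: -4496 ≡ 1401 (mod 5897), so (-4496 / 5897) = (1401 / 5897).
1401 ≡ 1 (mod 4), so quadratic reciprocity gives (1401 / 5897) = (5897 / 1401). Reduce: 5897 ≡ 293 (mod 1401). Now have (293 / 1401).
293 ≡ 1 (mod 4), so quadratic reciprocity gives (293 / 1401) = (1401 / 293). Reduce: 1401 ≡ 229 (mod 293). Now have (229 / 293).
229 ≡ 1 (mod 4), so quadratic reciprocity gives (229 / 293) = (293 / 229). Reduce: 293 ≡ 64 (mod 229). Now have (64 / 229).
Factor out 2: 64 = 2^6. Since 229 ≡ 5 (mod 8), (2 / 229) = -1, and (2 / 229)^6 = +1. Now have (1 / 229).
(1 / 229) = 1. Collecting the sign factors: 1.

1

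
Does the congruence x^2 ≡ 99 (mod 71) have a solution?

no

(99/71)
  = (28/71)    [99 ≡ 28 mod 71]
  = (7/71)    [71 ≡ 7 mod 8 ⇒ (2/71)^2 = +1]
  = -(71/7)    [QR: both ≡ 3 mod 4, sign flips]
  = -(1/7)    [71 ≡ 1 mod 7]
  = -1    [(1/7) = 1]
The Legendre symbol is -1, so x^2 ≡ 99 (mod 71) has no solution.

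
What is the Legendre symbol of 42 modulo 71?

(42/71)
  = (21/71)    [71 ≡ 7 mod 8 ⇒ (2/71) = +1]
  = (71/21)    [QR: 21 ≡ 1 mod 4, sign kept]
  = (8/21)    [71 ≡ 8 mod 21]
  = -(1/21)    [21 ≡ 5 mod 8 ⇒ (2/21)^3 = -1]
  = -1    [(1/21) = 1]

-1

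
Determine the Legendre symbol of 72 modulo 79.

1

Factor out 2: 72 = 2^3·9. Since 79 ≡ 7 (mod 8), (2/79) = +1, and (2/79)^3 = +1. Now have (9/79).
9 ≡ 1 (mod 4), so quadratic reciprocity gives (9/79) = (79/9). Reduce: 79 ≡ 7 (mod 9). Now have (7/9).
9 ≡ 1 (mod 4), so quadratic reciprocity gives (7/9) = (9/7). Reduce: 9 ≡ 2 (mod 7). Now have (2/7).
Factor out 2: 2 = 2. Since 7 ≡ 7 (mod 8), (2/7) = +1. Now have (1/7).
(1/7) = 1. Collecting the sign factors: 1.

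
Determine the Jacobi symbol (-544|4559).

1

(-544|4559)
  = -(544|4559)    [4559 ≡ 3 mod 4 ⇒ (-1|4559) = -1]
  = -(17|4559)    [4559 ≡ 7 mod 8 ⇒ (2|4559)^5 = +1]
  = -(4559|17)    [QR: 17 ≡ 1 mod 4, sign kept]
  = -(3|17)    [4559 ≡ 3 mod 17]
  = -(17|3)    [QR: 17 ≡ 1 mod 4, sign kept]
  = -(2|3)    [17 ≡ 2 mod 3]
  = (1|3)    [3 ≡ 3 mod 8 ⇒ (2|3) = -1]
  = 1    [(1|3) = 1]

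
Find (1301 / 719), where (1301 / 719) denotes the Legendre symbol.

Reduce the numerator: 1301 ≡ 582 (mod 719), so (1301 / 719) = (582 / 719).
Factor out 2: 582 = 2·291. Since 719 ≡ 7 (mod 8), (2 / 719) = +1. Now have (291 / 719).
Both 291 ≡ 3 and 719 ≡ 3 (mod 4), so reciprocity gives (291 / 719) = -(719 / 291). Reduce: 719 ≡ 137 (mod 291). Now have -(137 / 291).
137 ≡ 1 (mod 4), so quadratic reciprocity gives (137 / 291) = (291 / 137). Reduce: 291 ≡ 17 (mod 137). Now have -(17 / 137).
17 ≡ 1 (mod 4), so quadratic reciprocity gives (17 / 137) = (137 / 17). Reduce: 137 ≡ 1 (mod 17). Now have -(1 / 17).
(1 / 17) = 1. Collecting the sign factors: -1.

-1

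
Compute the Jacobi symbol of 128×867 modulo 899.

-1

By multiplicativity, (128·867 / 899) = (128 / 899)·(867 / 899).
First factor (128 / 899):
Factor out 2: 128 = 2^7. Since 899 ≡ 3 (mod 8), (2 / 899) = -1, and (2 / 899)^7 = -1. Now have -(1 / 899).
(1 / 899) = 1. Collecting the sign factors: -1.
Second factor (867 / 899):
Both 867 ≡ 3 and 899 ≡ 3 (mod 4), so reciprocity gives (867 / 899) = -(899 / 867). Reduce: 899 ≡ 32 (mod 867). Now have -(32 / 867).
Factor out 2: 32 = 2^5. Since 867 ≡ 3 (mod 8), (2 / 867) = -1, and (2 / 867)^5 = -1. Now have (1 / 867).
(1 / 867) = 1. Collecting the sign factors: 1.
Product: (-1)·(1) = -1.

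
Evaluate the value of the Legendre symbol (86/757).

(86/757)
  = -(43/757)    [757 ≡ 5 mod 8 ⇒ (2/757) = -1]
  = -(757/43)    [QR: 757 ≡ 1 mod 4, sign kept]
  = -(26/43)    [757 ≡ 26 mod 43]
  = (13/43)    [43 ≡ 3 mod 8 ⇒ (2/43) = -1]
  = (43/13)    [QR: 13 ≡ 1 mod 4, sign kept]
  = (4/13)    [43 ≡ 4 mod 13]
  = (1/13)    [13 ≡ 5 mod 8 ⇒ (2/13)^2 = +1]
  = 1    [(1/13) = 1]

1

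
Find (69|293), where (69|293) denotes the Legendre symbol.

1

(69|293)
  = (293|69)    [QR: 69 ≡ 1 mod 4, sign kept]
  = (17|69)    [293 ≡ 17 mod 69]
  = (69|17)    [QR: 17 ≡ 1 mod 4, sign kept]
  = (1|17)    [69 ≡ 1 mod 17]
  = 1    [(1|17) = 1]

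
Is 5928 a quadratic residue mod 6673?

yes

(5928/6673)
  = (741/6673)    [6673 ≡ 1 mod 8 ⇒ (2/6673)^3 = +1]
  = (6673/741)    [QR: 741 ≡ 1 mod 4, sign kept]
  = (4/741)    [6673 ≡ 4 mod 741]
  = (1/741)    [741 ≡ 5 mod 8 ⇒ (2/741)^2 = +1]
  = 1    [(1/741) = 1]
(5928/6673) = 1, and 6673 is prime, so 5928 is a quadratic residue mod 6673.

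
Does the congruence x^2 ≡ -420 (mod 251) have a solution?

Reduce the numerator: -420 ≡ 82 (mod 251), so (-420/251) = (82/251).
Factor out 2: 82 = 2·41. Since 251 ≡ 3 (mod 8), (2/251) = -1. Now have -(41/251).
41 ≡ 1 (mod 4), so quadratic reciprocity gives (41/251) = (251/41). Reduce: 251 ≡ 5 (mod 41). Now have -(5/41).
5 ≡ 1 (mod 4), so quadratic reciprocity gives (5/41) = (41/5). Reduce: 41 ≡ 1 (mod 5). Now have -(1/5).
(1/5) = 1. Collecting the sign factors: -1.
The Legendre symbol is -1, so x^2 ≡ -420 (mod 251) has no solution.

no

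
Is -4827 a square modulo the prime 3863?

(-4827/3863)
  = (2899/3863)    [-4827 ≡ 2899 mod 3863]
  = -(3863/2899)    [QR: both ≡ 3 mod 4, sign flips]
  = -(964/2899)    [3863 ≡ 964 mod 2899]
  = -(241/2899)    [2899 ≡ 3 mod 8 ⇒ (2/2899)^2 = +1]
  = -(2899/241)    [QR: 241 ≡ 1 mod 4, sign kept]
  = -(7/241)    [2899 ≡ 7 mod 241]
  = -(241/7)    [QR: 241 ≡ 1 mod 4, sign kept]
  = -(3/7)    [241 ≡ 3 mod 7]
  = (7/3)    [QR: both ≡ 3 mod 4, sign flips]
  = (1/3)    [7 ≡ 1 mod 3]
  = 1    [(1/3) = 1]
(-4827/3863) = 1, and 3863 is prime, so -4827 is a quadratic residue mod 3863.

yes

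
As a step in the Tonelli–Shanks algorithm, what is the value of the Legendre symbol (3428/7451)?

-1

(3428/7451)
  = (857/7451)    [7451 ≡ 3 mod 8 ⇒ (2/7451)^2 = +1]
  = (7451/857)    [QR: 857 ≡ 1 mod 4, sign kept]
  = (595/857)    [7451 ≡ 595 mod 857]
  = (857/595)    [QR: 857 ≡ 1 mod 4, sign kept]
  = (262/595)    [857 ≡ 262 mod 595]
  = -(131/595)    [595 ≡ 3 mod 8 ⇒ (2/595) = -1]
  = (595/131)    [QR: both ≡ 3 mod 4, sign flips]
  = (71/131)    [595 ≡ 71 mod 131]
  = -(131/71)    [QR: both ≡ 3 mod 4, sign flips]
  = -(60/71)    [131 ≡ 60 mod 71]
  = -(15/71)    [71 ≡ 7 mod 8 ⇒ (2/71)^2 = +1]
  = (71/15)    [QR: both ≡ 3 mod 4, sign flips]
  = (11/15)    [71 ≡ 11 mod 15]
  = -(15/11)    [QR: both ≡ 3 mod 4, sign flips]
  = -(4/11)    [15 ≡ 4 mod 11]
  = -(1/11)    [11 ≡ 3 mod 8 ⇒ (2/11)^2 = +1]
  = -1    [(1/11) = 1]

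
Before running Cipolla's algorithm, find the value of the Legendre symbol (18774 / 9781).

Reduce the numerator: 18774 ≡ 8993 (mod 9781), so (18774 / 9781) = (8993 / 9781).
8993 ≡ 1 (mod 4), so quadratic reciprocity gives (8993 / 9781) = (9781 / 8993). Reduce: 9781 ≡ 788 (mod 8993). Now have (788 / 8993).
Factor out 2: 788 = 2^2·197. Since 8993 ≡ 1 (mod 8), (2 / 8993) = +1, and (2 / 8993)^2 = +1. Now have (197 / 8993).
197 ≡ 1 (mod 4), so quadratic reciprocity gives (197 / 8993) = (8993 / 197). Reduce: 8993 ≡ 128 (mod 197). Now have (128 / 197).
Factor out 2: 128 = 2^7. Since 197 ≡ 5 (mod 8), (2 / 197) = -1, and (2 / 197)^7 = -1. Now have -(1 / 197).
(1 / 197) = 1. Collecting the sign factors: -1.

-1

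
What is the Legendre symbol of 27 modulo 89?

-1

(27/89)
  = (89/27)    [QR: 89 ≡ 1 mod 4, sign kept]
  = (8/27)    [89 ≡ 8 mod 27]
  = -(1/27)    [27 ≡ 3 mod 8 ⇒ (2/27)^3 = -1]
  = -1    [(1/27) = 1]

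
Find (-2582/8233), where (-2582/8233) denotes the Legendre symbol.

(-2582/8233)
  = (2582/8233)    [8233 ≡ 1 mod 4 ⇒ (-1/8233) = +1]
  = (1291/8233)    [8233 ≡ 1 mod 8 ⇒ (2/8233) = +1]
  = (8233/1291)    [QR: 8233 ≡ 1 mod 4, sign kept]
  = (487/1291)    [8233 ≡ 487 mod 1291]
  = -(1291/487)    [QR: both ≡ 3 mod 4, sign flips]
  = -(317/487)    [1291 ≡ 317 mod 487]
  = -(487/317)    [QR: 317 ≡ 1 mod 4, sign kept]
  = -(170/317)    [487 ≡ 170 mod 317]
  = (85/317)    [317 ≡ 5 mod 8 ⇒ (2/317) = -1]
  = (317/85)    [QR: 85 ≡ 1 mod 4, sign kept]
  = (62/85)    [317 ≡ 62 mod 85]
  = -(31/85)    [85 ≡ 5 mod 8 ⇒ (2/85) = -1]
  = -(85/31)    [QR: 85 ≡ 1 mod 4, sign kept]
  = -(23/31)    [85 ≡ 23 mod 31]
  = (31/23)    [QR: both ≡ 3 mod 4, sign flips]
  = (8/23)    [31 ≡ 8 mod 23]
  = (1/23)    [23 ≡ 7 mod 8 ⇒ (2/23)^3 = +1]
  = 1    [(1/23) = 1]

1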